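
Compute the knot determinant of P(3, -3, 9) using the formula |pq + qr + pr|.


Step 1: Compute pq + qr + pr.
pq = 3*(-3) = -9
qr = (-3)*9 = -27
pr = 3*9 = 27
pq + qr + pr = -9 + (-27) + 27 = -9
Step 2: Take absolute value.
det(P(3,-3,9)) = |-9| = 9

9


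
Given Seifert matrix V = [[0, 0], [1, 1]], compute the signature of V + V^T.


Step 1: V + V^T = [[0, 1], [1, 2]]
Step 2: trace = 2, det = -1
Step 3: Discriminant = 2^2 - 4*(-1) = 8
Step 4: Eigenvalues: 2.41421, -0.414214
Step 5: Signature = (# positive eigenvalues) - (# negative eigenvalues) = 0

0


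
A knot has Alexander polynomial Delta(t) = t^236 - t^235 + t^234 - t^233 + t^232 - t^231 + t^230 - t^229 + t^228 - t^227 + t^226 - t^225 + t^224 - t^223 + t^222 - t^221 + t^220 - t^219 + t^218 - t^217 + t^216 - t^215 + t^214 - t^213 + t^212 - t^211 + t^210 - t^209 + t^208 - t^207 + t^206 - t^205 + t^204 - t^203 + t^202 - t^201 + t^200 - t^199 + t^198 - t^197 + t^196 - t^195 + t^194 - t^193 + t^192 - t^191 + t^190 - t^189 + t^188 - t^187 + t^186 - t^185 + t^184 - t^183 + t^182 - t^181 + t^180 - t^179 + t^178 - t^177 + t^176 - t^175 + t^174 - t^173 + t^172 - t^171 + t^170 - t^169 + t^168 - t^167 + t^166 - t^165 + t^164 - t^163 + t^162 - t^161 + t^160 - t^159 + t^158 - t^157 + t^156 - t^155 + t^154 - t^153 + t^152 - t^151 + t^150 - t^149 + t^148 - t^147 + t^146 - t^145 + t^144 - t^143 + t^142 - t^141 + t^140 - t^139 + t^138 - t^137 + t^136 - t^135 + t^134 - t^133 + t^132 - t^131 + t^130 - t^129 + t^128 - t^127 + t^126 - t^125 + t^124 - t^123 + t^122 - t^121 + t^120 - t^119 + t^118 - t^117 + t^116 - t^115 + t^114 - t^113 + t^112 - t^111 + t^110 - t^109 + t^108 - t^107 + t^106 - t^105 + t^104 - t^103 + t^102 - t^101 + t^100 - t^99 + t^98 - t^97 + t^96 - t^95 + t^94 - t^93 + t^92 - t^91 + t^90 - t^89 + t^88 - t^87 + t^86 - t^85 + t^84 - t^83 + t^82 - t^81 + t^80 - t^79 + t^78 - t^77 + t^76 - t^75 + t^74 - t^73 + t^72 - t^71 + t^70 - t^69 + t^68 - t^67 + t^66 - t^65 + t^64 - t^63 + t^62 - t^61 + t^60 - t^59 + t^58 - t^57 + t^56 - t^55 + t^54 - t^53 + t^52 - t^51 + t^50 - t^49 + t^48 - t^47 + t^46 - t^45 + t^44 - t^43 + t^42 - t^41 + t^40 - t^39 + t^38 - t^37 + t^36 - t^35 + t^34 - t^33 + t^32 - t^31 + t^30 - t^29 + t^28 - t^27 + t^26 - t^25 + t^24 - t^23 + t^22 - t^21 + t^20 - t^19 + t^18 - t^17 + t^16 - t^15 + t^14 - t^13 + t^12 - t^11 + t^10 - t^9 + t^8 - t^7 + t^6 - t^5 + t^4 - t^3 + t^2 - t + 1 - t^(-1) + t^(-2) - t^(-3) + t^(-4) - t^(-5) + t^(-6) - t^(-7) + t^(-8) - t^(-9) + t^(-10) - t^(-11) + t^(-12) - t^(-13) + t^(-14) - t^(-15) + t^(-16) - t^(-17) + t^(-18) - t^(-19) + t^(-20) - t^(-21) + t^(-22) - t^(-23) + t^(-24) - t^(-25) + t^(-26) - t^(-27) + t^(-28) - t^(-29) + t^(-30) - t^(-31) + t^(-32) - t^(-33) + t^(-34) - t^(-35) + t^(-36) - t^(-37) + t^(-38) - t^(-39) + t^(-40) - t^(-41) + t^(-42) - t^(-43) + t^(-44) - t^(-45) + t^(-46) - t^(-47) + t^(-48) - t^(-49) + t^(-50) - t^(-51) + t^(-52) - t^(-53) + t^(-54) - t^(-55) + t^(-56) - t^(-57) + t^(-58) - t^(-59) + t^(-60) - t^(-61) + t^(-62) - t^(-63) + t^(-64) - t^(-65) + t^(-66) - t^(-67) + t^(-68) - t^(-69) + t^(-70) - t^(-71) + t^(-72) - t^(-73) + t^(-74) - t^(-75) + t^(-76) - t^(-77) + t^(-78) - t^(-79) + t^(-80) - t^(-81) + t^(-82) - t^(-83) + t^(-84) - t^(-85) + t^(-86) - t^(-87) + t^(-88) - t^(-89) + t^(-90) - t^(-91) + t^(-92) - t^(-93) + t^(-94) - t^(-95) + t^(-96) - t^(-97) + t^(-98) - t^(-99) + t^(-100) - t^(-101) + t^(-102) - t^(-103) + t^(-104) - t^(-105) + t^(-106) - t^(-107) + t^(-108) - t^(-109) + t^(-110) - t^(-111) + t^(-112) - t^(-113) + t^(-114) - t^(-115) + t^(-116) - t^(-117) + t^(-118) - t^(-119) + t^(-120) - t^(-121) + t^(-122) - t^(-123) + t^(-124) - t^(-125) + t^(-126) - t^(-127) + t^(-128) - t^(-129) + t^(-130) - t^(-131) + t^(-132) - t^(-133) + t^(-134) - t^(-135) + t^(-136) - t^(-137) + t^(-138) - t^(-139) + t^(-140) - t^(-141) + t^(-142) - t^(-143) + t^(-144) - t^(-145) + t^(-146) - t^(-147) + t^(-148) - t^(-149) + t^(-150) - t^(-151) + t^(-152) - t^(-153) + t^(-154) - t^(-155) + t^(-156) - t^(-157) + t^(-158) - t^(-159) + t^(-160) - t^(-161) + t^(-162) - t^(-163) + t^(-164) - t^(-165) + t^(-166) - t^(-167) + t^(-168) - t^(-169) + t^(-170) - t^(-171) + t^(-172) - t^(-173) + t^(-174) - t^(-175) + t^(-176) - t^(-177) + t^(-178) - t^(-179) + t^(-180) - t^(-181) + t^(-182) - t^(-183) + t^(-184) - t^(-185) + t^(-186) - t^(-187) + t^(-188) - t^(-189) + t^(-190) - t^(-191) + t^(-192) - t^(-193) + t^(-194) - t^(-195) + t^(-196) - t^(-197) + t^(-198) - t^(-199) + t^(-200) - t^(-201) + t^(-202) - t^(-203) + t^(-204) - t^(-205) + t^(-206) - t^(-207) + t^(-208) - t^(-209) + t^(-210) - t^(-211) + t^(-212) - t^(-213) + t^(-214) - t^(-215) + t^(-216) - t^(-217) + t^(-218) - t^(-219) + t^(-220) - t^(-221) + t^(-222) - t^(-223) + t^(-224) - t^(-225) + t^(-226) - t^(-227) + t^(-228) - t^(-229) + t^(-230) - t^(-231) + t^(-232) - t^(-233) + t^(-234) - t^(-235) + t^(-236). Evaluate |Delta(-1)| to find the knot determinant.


Step 1: The polynomial has 473 terms with alternating signs, exponents from 236 down to -236.
Step 2: Substitute t = -1. The i-th term has coefficient (-1)^i and exponent (m-i),
  so its value is (-1)^i * (-1)^(m-i) = (-1)^m = 1 for every i.
Step 3: All 473 terms equal 1, so Delta(-1) = 473 * (1) = 473
Step 4: |Delta(-1)| = 473

473


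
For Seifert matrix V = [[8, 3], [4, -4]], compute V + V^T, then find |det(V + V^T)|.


Step 1: Form V + V^T where V = [[8, 3], [4, -4]]
  V^T = [[8, 4], [3, -4]]
  V + V^T = [[16, 7], [7, -8]]
Step 2: det(V + V^T) = 16*(-8) - 7*7
  = -128 - 49 = -177
Step 3: Knot determinant = |det(V + V^T)| = |-177| = 177

177


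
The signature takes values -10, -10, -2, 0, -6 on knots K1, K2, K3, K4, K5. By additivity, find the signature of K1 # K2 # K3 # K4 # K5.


The signature is additive under connected sum.
signature(K1 # K2 # K3 # K4 # K5) = (-10) + (-10) + (-2) + (0) + (-6)
= -28

-28


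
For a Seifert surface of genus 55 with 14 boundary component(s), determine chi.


chi = 2 - 2g - b
= 2 - 2*55 - 14
= 2 - 110 - 14 = -122

-122


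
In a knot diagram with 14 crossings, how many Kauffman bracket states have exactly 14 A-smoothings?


We choose which 14 of 14 crossings get A-smoothings.
C(14, 14) = 14! / (14! * 0!)
= 1

1


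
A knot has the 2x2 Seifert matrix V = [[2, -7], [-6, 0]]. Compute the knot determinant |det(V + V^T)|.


Step 1: Form V + V^T where V = [[2, -7], [-6, 0]]
  V^T = [[2, -6], [-7, 0]]
  V + V^T = [[4, -13], [-13, 0]]
Step 2: det(V + V^T) = 4*0 - (-13)*(-13)
  = 0 - 169 = -169
Step 3: Knot determinant = |det(V + V^T)| = |-169| = 169

169


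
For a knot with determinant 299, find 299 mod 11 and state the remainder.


Step 1: A knot is p-colorable if and only if p divides its determinant.
Step 2: Compute 299 mod 11.
299 = 27 * 11 + 2
Step 3: 299 mod 11 = 2
Step 4: The knot is 11-colorable: no

2


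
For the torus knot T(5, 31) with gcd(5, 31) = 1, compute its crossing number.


For a torus knot T(p, q) with gcd(p,q)=1,
the crossing number is min(p*(q-1), q*(p-1)).
p*(q-1) = 5*30 = 150
q*(p-1) = 31*4 = 124
min(150, 124) = 124

124


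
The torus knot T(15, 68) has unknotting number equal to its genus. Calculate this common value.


For a torus knot T(p,q), both the unknotting number and genus equal (p-1)(q-1)/2.
= (15-1)(68-1)/2
= 14*67/2
= 938/2 = 469

469


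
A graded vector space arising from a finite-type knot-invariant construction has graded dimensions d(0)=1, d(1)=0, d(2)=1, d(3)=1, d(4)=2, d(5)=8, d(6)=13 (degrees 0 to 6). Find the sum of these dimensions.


Total dimension = d(0) + d(1) + ... + d(6)
= 1 + 0 + 1 + 1 + 2 + 8 + 13
= 26

26


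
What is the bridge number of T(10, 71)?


The bridge number of T(p,q) is min(p,q).
min(10, 71) = 10

10


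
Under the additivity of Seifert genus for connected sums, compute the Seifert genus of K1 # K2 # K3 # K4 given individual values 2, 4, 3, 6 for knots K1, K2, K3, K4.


The Seifert genus is additive under connected sum.
Seifert genus(K1 # K2 # K3 # K4) = (2) + (4) + (3) + (6)
= 15

15


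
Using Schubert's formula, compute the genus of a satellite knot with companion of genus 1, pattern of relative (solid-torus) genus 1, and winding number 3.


Schubert: g(satellite) = g_rel(pattern) + |winding| * g(companion),
where g_rel(pattern) is the genus of the pattern relative to the solid torus.
= 1 + 3 * 1
= 1 + 3 = 4

4


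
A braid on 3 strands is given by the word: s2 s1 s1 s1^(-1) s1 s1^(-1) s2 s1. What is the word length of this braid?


The word length counts the number of generators (including inverses).
Listing each generator: s2, s1, s1, s1^(-1), s1, s1^(-1), s2, s1
There are 8 generators in this braid word.

8


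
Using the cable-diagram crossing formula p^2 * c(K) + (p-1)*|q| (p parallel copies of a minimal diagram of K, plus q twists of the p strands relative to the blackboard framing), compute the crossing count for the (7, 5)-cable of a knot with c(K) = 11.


Step 1: Each of the c(K) crossings of the companion diagram becomes p*p = p^2 crossings among the p parallel strands, and each of the |q| twists s_1 s_2 ... s_(p-1) adds (p-1) crossings.
  Crossings = p^2 * c(K) + (p-1)*|q|
Step 2: = 7^2 * 11 + (7-1)*5
Step 3: = 49*11 + 6*5
Step 4: = 539 + 30 = 569

569


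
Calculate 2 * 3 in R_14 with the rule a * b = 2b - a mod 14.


2 * 3 = 2*3 - 2 mod 14
= 6 - 2 mod 14
= 4 mod 14 = 4

4


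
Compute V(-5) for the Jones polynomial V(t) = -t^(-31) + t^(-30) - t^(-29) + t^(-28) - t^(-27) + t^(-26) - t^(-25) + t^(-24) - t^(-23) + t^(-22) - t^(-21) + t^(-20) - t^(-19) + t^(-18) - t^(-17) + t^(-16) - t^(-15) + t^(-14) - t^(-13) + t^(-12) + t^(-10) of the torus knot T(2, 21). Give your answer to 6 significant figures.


Substituting t = -5 into V(t) = -t^(-31) + t^(-30) - t^(-29) + t^(-28) - t^(-27) + t^(-26) - t^(-25) + t^(-24) - t^(-23) + t^(-22) - t^(-21) + t^(-20) - t^(-19) + t^(-18) - t^(-17) + t^(-16) - t^(-15) + t^(-14) - t^(-13) + t^(-12) + t^(-10):
  (-)t^(-31) = 2.14748e-22
  (+)t^(-30) = 1.07374e-21
  (-)t^(-29) = 5.36871e-21
  (+)t^(-28) = 2.68435e-20
  (-)t^(-27) = 1.34218e-19
  (+)t^(-26) = 6.71089e-19
  (-)t^(-25) = 3.35544e-18
  (+)t^(-24) = 1.67772e-17
  (-)t^(-23) = 8.38861e-17
  (+)t^(-22) = 4.1943e-16
  (-)t^(-21) = 2.09715e-15
  (+)t^(-20) = 1.04858e-14
  (-)t^(-19) = 5.24288e-14
  (+)t^(-18) = 2.62144e-13
  (-)t^(-17) = 1.31072e-12
  (+)t^(-16) = 6.5536e-12
  (-)t^(-15) = 3.2768e-11
  (+)t^(-14) = 1.6384e-10
  (-)t^(-13) = 8.192e-10
  (+)t^(-12) = 4.096e-09
  (+)t^(-10) = 1.024e-07
Sum = (2.14748e-22) + (1.07374e-21) + (5.36871e-21) + (2.68435e-20) + (1.34218e-19) + (6.71089e-19) + (3.35544e-18) + (1.67772e-17) + (8.38861e-17) + (4.1943e-16) + (2.09715e-15) + (1.04858e-14) + (5.24288e-14) + (2.62144e-13) + (1.31072e-12) + (6.5536e-12) + (3.2768e-11) + (1.6384e-10) + (8.192e-10) + (4.096e-09) + (1.024e-07)
= 1.0752e-07
Rounded to 6 significant figures: 1.0752e-07

1.0752e-07


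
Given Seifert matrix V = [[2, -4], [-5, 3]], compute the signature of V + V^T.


Step 1: V + V^T = [[4, -9], [-9, 6]]
Step 2: trace = 10, det = -57
Step 3: Discriminant = 10^2 - 4*(-57) = 328
Step 4: Eigenvalues: 14.0554, -4.05539
Step 5: Signature = (# positive eigenvalues) - (# negative eigenvalues) = 0

0


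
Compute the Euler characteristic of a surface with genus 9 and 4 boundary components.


chi = 2 - 2g - b
= 2 - 2*9 - 4
= 2 - 18 - 4 = -20

-20


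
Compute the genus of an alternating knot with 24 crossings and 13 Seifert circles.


For alternating knots, g = (c - s + 1)/2.
= (24 - 13 + 1)/2
= 12/2 = 6

6


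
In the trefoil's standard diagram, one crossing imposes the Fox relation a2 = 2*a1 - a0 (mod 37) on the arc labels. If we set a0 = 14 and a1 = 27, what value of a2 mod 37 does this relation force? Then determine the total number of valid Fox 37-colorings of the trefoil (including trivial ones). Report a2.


Step 1: Apply the given crossing relation 2*a1 - a0 - a2 = 0 (mod 37).
  a2 = 2*a1 - a0 mod 37
  a2 = 2*27 - 14 mod 37
  a2 = 54 - 14 mod 37
  a2 = 40 mod 37 = 3
Step 2: The trefoil has determinant 3.
  Number of Fox p-colorings (p prime) is p^2 if p = 3, else p.
  Since 37 does not divide 3, only trivial (constant) colorings exist.
  (So the trial a0 = 14, a1 = 27 with a0 != a1 does NOT extend to a valid coloring of the whole trefoil: the other two crossing relations require 3*(a1 - a0) = 0 (mod 37), which fails.)
  Total colorings = 37
Step 3: a2 = 3, total Fox 37-colorings = 37

3


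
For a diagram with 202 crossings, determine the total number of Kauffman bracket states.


Each crossing contributes 2 choices (A-smoothing or B-smoothing).
Total states = 2^202 = 6427752177035961102167848369364650410088811975131171341205504

6427752177035961102167848369364650410088811975131171341205504


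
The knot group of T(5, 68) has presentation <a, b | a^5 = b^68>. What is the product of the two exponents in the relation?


The relation is a^5 = b^68.
Product of exponents = 5 * 68
= 340

340


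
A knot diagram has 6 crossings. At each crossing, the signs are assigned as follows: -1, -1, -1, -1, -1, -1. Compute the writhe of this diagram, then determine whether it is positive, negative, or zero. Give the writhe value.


Step 1: Count positive crossings (+1).
Positive crossings: 0
Step 2: Count negative crossings (-1).
Negative crossings: 6
Step 3: Writhe = (positive) - (negative)
w = 0 - 6 = -6
Step 4: |w| = 6, and w is negative

-6


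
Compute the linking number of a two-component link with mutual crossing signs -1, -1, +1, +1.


Step 1: Count positive crossings: 2
Step 2: Count negative crossings: 2
Step 3: Sum of signs = 2 - 2 = 0
Step 4: Linking number = sum/2 = 0/2 = 0

0


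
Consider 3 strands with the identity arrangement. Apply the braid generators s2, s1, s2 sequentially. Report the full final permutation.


Starting with identity [1, 2, 3].
Apply generators in sequence:
  After s2: [1, 3, 2]
  After s1: [3, 1, 2]
  After s2: [3, 2, 1]
Final permutation: [3, 2, 1]

[3, 2, 1]


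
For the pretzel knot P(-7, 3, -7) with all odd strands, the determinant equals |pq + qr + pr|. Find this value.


Step 1: Compute pq + qr + pr.
pq = (-7)*3 = -21
qr = 3*(-7) = -21
pr = (-7)*(-7) = 49
pq + qr + pr = -21 + (-21) + 49 = 7
Step 2: Take absolute value.
det(P(-7,3,-7)) = |7| = 7

7


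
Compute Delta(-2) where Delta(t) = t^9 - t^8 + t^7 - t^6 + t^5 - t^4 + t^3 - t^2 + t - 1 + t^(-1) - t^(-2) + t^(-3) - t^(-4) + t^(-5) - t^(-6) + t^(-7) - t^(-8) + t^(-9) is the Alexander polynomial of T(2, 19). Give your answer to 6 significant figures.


Substituting t = -2 into Delta(t) = t^9 - t^8 + t^7 - t^6 + t^5 - t^4 + t^3 - t^2 + t - 1 + t^(-1) - t^(-2) + t^(-3) - t^(-4) + t^(-5) - t^(-6) + t^(-7) - t^(-8) + t^(-9):
Term values: (-512) + (-256) + (-128) + (-64) + (-32) + (-16) + (-8) + (-4) + (-2) + (-1) + (-0.5) + (-0.25) + (-0.125) + (-0.0625) + (-0.03125) + (-0.015625) + (-0.0078125) + (-0.00390625) + (-0.00195312)
Sum = -1023.998047
Rounded to 6 significant figures: -1024

-1024


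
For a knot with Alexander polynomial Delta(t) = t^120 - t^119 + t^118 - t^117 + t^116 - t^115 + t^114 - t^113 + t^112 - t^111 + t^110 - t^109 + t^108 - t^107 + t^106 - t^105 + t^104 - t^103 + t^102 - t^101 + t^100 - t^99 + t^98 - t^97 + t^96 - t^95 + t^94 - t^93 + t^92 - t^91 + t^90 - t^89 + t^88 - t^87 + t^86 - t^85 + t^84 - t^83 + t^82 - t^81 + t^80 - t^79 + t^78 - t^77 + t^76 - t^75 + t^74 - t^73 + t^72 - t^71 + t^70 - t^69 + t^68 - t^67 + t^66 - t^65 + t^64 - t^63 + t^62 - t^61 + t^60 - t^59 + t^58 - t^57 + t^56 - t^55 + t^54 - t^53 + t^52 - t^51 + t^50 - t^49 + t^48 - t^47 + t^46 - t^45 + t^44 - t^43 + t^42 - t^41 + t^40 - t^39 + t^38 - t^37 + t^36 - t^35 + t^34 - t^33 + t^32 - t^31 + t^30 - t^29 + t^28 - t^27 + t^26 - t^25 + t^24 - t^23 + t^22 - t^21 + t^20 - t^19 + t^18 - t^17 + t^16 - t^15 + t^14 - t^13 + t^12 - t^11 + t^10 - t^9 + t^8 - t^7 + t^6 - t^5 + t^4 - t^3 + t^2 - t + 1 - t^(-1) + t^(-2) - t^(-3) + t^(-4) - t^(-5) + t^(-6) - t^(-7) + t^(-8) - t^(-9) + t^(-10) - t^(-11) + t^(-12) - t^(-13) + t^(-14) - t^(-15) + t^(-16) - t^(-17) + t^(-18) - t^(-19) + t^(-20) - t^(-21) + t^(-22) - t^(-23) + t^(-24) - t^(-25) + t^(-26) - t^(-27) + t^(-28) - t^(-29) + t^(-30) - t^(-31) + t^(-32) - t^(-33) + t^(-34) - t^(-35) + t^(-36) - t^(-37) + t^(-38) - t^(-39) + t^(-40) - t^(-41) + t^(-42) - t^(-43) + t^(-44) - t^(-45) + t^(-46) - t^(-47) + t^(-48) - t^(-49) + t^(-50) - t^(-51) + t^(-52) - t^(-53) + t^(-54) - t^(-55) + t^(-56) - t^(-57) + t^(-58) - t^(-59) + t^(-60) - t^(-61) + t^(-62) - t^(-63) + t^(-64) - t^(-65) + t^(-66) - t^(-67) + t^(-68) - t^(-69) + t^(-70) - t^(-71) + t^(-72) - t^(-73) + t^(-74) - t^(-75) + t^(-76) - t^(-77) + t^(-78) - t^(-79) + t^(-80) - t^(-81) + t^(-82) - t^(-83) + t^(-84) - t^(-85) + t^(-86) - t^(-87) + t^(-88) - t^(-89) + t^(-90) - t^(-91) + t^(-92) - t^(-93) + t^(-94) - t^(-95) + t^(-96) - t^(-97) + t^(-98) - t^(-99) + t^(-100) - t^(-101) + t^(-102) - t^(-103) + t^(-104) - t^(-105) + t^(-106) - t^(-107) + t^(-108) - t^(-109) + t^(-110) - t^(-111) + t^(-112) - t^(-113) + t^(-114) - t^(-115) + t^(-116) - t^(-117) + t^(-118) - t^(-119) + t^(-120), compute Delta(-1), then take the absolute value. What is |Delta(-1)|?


Step 1: The polynomial has 241 terms with alternating signs, exponents from 120 down to -120.
Step 2: Substitute t = -1. The i-th term has coefficient (-1)^i and exponent (m-i),
  so its value is (-1)^i * (-1)^(m-i) = (-1)^m = 1 for every i.
Step 3: All 241 terms equal 1, so Delta(-1) = 241 * (1) = 241
Step 4: |Delta(-1)| = 241

241


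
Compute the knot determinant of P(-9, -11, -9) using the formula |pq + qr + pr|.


Step 1: Compute pq + qr + pr.
pq = (-9)*(-11) = 99
qr = (-11)*(-9) = 99
pr = (-9)*(-9) = 81
pq + qr + pr = 99 + 99 + 81 = 279
Step 2: Take absolute value.
det(P(-9,-11,-9)) = |279| = 279

279


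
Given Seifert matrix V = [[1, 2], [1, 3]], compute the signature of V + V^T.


Step 1: V + V^T = [[2, 3], [3, 6]]
Step 2: trace = 8, det = 3
Step 3: Discriminant = 8^2 - 4*3 = 52
Step 4: Eigenvalues: 7.60555, 0.394449
Step 5: Signature = (# positive eigenvalues) - (# negative eigenvalues) = 2

2


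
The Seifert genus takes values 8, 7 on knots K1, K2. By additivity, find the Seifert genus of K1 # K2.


The Seifert genus is additive under connected sum.
Seifert genus(K1 # K2) = (8) + (7)
= 15

15


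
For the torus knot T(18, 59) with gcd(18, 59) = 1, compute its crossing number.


For a torus knot T(p, q) with gcd(p,q)=1,
the crossing number is min(p*(q-1), q*(p-1)).
p*(q-1) = 18*58 = 1044
q*(p-1) = 59*17 = 1003
min(1044, 1003) = 1003

1003


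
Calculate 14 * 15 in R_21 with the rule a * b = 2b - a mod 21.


14 * 15 = 2*15 - 14 mod 21
= 30 - 14 mod 21
= 16 mod 21 = 16

16


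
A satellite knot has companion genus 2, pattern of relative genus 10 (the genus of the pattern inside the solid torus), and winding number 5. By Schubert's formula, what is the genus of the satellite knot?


Schubert: g(satellite) = g_rel(pattern) + |winding| * g(companion),
where g_rel(pattern) is the genus of the pattern relative to the solid torus.
= 10 + 5 * 2
= 10 + 10 = 20

20


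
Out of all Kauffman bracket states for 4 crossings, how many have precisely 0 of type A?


We choose which 0 of 4 crossings get A-smoothings.
C(4, 0) = 4! / (0! * 4!)
= 1

1


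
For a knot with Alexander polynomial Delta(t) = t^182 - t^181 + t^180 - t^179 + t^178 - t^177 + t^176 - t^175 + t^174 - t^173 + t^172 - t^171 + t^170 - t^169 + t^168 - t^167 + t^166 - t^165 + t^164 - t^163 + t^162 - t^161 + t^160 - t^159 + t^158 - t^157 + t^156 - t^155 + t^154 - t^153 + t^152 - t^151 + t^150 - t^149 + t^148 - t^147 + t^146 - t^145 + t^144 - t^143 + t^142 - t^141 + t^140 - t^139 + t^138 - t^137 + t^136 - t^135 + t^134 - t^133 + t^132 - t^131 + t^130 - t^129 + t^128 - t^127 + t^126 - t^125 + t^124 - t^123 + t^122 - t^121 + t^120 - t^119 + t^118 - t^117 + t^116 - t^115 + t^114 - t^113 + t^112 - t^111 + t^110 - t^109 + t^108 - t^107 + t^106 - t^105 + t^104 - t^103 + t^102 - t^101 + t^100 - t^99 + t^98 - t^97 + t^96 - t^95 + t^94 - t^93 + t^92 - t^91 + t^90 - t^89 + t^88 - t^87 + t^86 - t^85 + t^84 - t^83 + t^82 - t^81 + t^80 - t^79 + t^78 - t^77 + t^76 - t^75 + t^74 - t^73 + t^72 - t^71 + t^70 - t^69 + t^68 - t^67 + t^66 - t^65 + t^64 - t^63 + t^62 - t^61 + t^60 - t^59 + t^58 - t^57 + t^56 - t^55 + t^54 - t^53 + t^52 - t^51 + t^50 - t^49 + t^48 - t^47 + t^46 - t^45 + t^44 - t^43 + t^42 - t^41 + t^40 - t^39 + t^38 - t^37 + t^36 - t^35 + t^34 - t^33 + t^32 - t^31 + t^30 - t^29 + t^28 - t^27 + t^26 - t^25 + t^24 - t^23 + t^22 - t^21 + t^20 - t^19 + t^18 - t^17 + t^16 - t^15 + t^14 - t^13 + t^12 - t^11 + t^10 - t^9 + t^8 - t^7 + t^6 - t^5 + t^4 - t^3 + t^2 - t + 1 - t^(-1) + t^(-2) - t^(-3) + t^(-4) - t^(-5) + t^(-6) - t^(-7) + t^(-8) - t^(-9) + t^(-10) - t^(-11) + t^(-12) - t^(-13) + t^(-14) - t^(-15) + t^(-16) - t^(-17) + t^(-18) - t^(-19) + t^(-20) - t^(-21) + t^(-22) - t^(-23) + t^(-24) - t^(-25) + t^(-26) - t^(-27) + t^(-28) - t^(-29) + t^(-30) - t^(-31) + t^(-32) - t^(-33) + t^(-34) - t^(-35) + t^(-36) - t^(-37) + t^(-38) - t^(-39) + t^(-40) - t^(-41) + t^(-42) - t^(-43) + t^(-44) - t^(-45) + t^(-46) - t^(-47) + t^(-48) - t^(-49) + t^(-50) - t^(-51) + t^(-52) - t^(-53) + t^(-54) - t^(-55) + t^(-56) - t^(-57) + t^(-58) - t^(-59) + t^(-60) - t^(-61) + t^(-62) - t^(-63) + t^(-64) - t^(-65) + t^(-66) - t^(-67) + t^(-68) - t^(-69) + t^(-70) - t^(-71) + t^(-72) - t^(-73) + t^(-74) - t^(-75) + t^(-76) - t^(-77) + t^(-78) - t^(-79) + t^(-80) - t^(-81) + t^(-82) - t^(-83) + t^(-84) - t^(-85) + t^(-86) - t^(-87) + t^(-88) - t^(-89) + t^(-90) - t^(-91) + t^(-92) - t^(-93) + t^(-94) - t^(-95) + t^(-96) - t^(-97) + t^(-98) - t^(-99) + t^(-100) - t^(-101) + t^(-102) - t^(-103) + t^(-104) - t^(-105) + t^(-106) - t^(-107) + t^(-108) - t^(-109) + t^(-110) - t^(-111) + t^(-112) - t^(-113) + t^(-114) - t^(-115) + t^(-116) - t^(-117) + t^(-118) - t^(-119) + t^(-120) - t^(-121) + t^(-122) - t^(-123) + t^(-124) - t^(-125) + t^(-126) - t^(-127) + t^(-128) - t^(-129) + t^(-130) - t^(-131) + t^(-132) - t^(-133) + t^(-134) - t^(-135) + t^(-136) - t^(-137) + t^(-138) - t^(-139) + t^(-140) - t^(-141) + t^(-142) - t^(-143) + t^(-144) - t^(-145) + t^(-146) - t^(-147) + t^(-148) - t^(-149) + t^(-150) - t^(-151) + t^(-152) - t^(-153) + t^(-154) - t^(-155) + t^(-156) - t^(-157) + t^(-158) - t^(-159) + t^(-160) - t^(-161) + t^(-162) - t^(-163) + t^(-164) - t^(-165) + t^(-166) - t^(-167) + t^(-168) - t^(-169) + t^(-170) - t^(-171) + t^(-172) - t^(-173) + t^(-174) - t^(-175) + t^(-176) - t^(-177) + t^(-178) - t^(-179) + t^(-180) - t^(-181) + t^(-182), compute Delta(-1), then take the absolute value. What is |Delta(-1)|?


Step 1: The polynomial has 365 terms with alternating signs, exponents from 182 down to -182.
Step 2: Substitute t = -1. The i-th term has coefficient (-1)^i and exponent (m-i),
  so its value is (-1)^i * (-1)^(m-i) = (-1)^m = 1 for every i.
Step 3: All 365 terms equal 1, so Delta(-1) = 365 * (1) = 365
Step 4: |Delta(-1)| = 365

365


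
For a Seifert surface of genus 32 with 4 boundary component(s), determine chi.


chi = 2 - 2g - b
= 2 - 2*32 - 4
= 2 - 64 - 4 = -66

-66


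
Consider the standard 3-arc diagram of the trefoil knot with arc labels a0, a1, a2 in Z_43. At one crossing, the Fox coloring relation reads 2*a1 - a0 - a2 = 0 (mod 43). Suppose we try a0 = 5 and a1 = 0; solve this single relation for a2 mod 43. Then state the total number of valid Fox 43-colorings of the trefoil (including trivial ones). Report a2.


Step 1: Apply the given crossing relation 2*a1 - a0 - a2 = 0 (mod 43).
  a2 = 2*a1 - a0 mod 43
  a2 = 2*0 - 5 mod 43
  a2 = 0 - 5 mod 43
  a2 = -5 mod 43 = 38
Step 2: The trefoil has determinant 3.
  Number of Fox p-colorings (p prime) is p^2 if p = 3, else p.
  Since 43 does not divide 3, only trivial (constant) colorings exist.
  (So the trial a0 = 5, a1 = 0 with a0 != a1 does NOT extend to a valid coloring of the whole trefoil: the other two crossing relations require 3*(a1 - a0) = 0 (mod 43), which fails.)
  Total colorings = 43
Step 3: a2 = 38, total Fox 43-colorings = 43

38


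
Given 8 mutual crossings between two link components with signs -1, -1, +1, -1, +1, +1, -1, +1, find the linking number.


Step 1: Count positive crossings: 4
Step 2: Count negative crossings: 4
Step 3: Sum of signs = 4 - 4 = 0
Step 4: Linking number = sum/2 = 0/2 = 0

0


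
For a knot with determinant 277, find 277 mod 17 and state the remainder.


Step 1: A knot is p-colorable if and only if p divides its determinant.
Step 2: Compute 277 mod 17.
277 = 16 * 17 + 5
Step 3: 277 mod 17 = 5
Step 4: The knot is 17-colorable: no

5


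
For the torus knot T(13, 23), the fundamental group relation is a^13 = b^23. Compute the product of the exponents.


The relation is a^13 = b^23.
Product of exponents = 13 * 23
= 299

299


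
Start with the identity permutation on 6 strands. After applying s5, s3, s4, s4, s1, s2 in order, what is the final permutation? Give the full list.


Starting with identity [1, 2, 3, 4, 5, 6].
Apply generators in sequence:
  After s5: [1, 2, 3, 4, 6, 5]
  After s3: [1, 2, 4, 3, 6, 5]
  After s4: [1, 2, 4, 6, 3, 5]
  After s4: [1, 2, 4, 3, 6, 5]
  After s1: [2, 1, 4, 3, 6, 5]
  After s2: [2, 4, 1, 3, 6, 5]
Final permutation: [2, 4, 1, 3, 6, 5]

[2, 4, 1, 3, 6, 5]


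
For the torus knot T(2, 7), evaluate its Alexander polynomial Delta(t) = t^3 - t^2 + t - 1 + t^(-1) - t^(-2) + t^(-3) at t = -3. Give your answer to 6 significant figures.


Substituting t = -3 into Delta(t) = t^3 - t^2 + t - 1 + t^(-1) - t^(-2) + t^(-3):
Term values: (-27) + (-9) + (-3) + (-1) + (-0.333333) + (-0.111111) + (-0.037037)
Sum = -40.48148148
Rounded to 6 significant figures: -40.4815

-40.4815


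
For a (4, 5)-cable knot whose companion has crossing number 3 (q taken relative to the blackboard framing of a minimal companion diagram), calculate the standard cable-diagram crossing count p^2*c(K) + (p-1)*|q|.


Step 1: Each of the c(K) crossings of the companion diagram becomes p*p = p^2 crossings among the p parallel strands, and each of the |q| twists s_1 s_2 ... s_(p-1) adds (p-1) crossings.
  Crossings = p^2 * c(K) + (p-1)*|q|
Step 2: = 4^2 * 3 + (4-1)*5
Step 3: = 16*3 + 3*5
Step 4: = 48 + 15 = 63

63


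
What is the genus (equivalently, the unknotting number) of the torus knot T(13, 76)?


For a torus knot T(p,q), both the unknotting number and genus equal (p-1)(q-1)/2.
= (13-1)(76-1)/2
= 12*75/2
= 900/2 = 450

450


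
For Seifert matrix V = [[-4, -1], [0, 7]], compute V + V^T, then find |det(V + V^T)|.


Step 1: Form V + V^T where V = [[-4, -1], [0, 7]]
  V^T = [[-4, 0], [-1, 7]]
  V + V^T = [[-8, -1], [-1, 14]]
Step 2: det(V + V^T) = (-8)*14 - (-1)*(-1)
  = -112 - 1 = -113
Step 3: Knot determinant = |det(V + V^T)| = |-113| = 113

113


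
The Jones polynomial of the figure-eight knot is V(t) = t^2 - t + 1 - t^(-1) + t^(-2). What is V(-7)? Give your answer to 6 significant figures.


Substituting t = -7 into V(t) = t^2 - t + 1 - t^(-1) + t^(-2):
  (+)t^(2) = 49
  (-)t^(1) = 7
  (+)t^(0) = 1
  (-)t^(-1) = 0.142857
  (+)t^(-2) = 0.0204082
Sum = (49) + (7) + (1) + (0.142857) + (0.0204082)
= 57.16326531
Rounded to 6 significant figures: 57.1633

57.1633


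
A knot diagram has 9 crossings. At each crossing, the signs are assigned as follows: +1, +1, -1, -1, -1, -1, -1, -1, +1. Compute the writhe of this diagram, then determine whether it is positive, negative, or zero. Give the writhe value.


Step 1: Count positive crossings (+1).
Positive crossings: 3
Step 2: Count negative crossings (-1).
Negative crossings: 6
Step 3: Writhe = (positive) - (negative)
w = 3 - 6 = -3
Step 4: |w| = 3, and w is negative

-3


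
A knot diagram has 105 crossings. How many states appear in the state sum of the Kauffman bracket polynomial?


Each crossing contributes 2 choices (A-smoothing or B-smoothing).
Total states = 2^105 = 40564819207303340847894502572032

40564819207303340847894502572032


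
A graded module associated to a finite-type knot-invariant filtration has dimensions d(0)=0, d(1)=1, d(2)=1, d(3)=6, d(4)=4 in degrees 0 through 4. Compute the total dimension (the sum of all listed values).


Total dimension = d(0) + d(1) + ... + d(4)
= 0 + 1 + 1 + 6 + 4
= 12

12


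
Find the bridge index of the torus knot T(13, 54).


The bridge number of T(p,q) is min(p,q).
min(13, 54) = 13

13


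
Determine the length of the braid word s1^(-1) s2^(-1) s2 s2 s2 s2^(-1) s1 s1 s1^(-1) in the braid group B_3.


The word length counts the number of generators (including inverses).
Listing each generator: s1^(-1), s2^(-1), s2, s2, s2, s2^(-1), s1, s1, s1^(-1)
There are 9 generators in this braid word.

9


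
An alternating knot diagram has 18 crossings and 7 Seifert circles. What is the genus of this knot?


For alternating knots, g = (c - s + 1)/2.
= (18 - 7 + 1)/2
= 12/2 = 6

6


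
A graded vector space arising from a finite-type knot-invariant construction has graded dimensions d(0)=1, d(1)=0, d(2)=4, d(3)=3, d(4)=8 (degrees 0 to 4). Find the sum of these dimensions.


Total dimension = d(0) + d(1) + ... + d(4)
= 1 + 0 + 4 + 3 + 8
= 16

16


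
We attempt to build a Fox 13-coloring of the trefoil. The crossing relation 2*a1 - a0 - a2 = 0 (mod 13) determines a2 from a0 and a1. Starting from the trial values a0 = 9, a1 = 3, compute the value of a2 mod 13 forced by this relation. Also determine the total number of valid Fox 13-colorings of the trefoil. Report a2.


Step 1: Apply the given crossing relation 2*a1 - a0 - a2 = 0 (mod 13).
  a2 = 2*a1 - a0 mod 13
  a2 = 2*3 - 9 mod 13
  a2 = 6 - 9 mod 13
  a2 = -3 mod 13 = 10
Step 2: The trefoil has determinant 3.
  Number of Fox p-colorings (p prime) is p^2 if p = 3, else p.
  Since 13 does not divide 3, only trivial (constant) colorings exist.
  (So the trial a0 = 9, a1 = 3 with a0 != a1 does NOT extend to a valid coloring of the whole trefoil: the other two crossing relations require 3*(a1 - a0) = 0 (mod 13), which fails.)
  Total colorings = 13
Step 3: a2 = 10, total Fox 13-colorings = 13

10


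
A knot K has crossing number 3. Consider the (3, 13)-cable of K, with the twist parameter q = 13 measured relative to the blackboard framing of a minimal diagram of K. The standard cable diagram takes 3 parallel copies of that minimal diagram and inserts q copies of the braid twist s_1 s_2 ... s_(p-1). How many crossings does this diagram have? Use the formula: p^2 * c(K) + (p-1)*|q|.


Step 1: Each of the c(K) crossings of the companion diagram becomes p*p = p^2 crossings among the p parallel strands, and each of the |q| twists s_1 s_2 ... s_(p-1) adds (p-1) crossings.
  Crossings = p^2 * c(K) + (p-1)*|q|
Step 2: = 3^2 * 3 + (3-1)*13
Step 3: = 9*3 + 2*13
Step 4: = 27 + 26 = 53

53


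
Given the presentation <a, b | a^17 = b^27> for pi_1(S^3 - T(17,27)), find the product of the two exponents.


The relation is a^17 = b^27.
Product of exponents = 17 * 27
= 459

459


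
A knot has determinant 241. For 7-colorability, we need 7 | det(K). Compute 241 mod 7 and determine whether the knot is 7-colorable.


Step 1: A knot is p-colorable if and only if p divides its determinant.
Step 2: Compute 241 mod 7.
241 = 34 * 7 + 3
Step 3: 241 mod 7 = 3
Step 4: The knot is 7-colorable: no

3


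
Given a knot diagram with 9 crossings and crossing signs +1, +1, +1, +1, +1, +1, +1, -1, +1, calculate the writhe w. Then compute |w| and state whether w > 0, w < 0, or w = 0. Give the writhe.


Step 1: Count positive crossings (+1).
Positive crossings: 8
Step 2: Count negative crossings (-1).
Negative crossings: 1
Step 3: Writhe = (positive) - (negative)
w = 8 - 1 = 7
Step 4: |w| = 7, and w is positive

7


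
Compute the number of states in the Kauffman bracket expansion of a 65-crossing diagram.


Each crossing contributes 2 choices (A-smoothing or B-smoothing).
Total states = 2^65 = 36893488147419103232

36893488147419103232


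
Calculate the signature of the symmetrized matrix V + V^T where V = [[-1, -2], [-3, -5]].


Step 1: V + V^T = [[-2, -5], [-5, -10]]
Step 2: trace = -12, det = -5
Step 3: Discriminant = (-12)^2 - 4*(-5) = 164
Step 4: Eigenvalues: 0.403124, -12.4031
Step 5: Signature = (# positive eigenvalues) - (# negative eigenvalues) = 0

0


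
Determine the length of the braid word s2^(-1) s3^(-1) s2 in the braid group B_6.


The word length counts the number of generators (including inverses).
Listing each generator: s2^(-1), s3^(-1), s2
There are 3 generators in this braid word.

3


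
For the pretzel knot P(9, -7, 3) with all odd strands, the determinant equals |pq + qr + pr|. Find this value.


Step 1: Compute pq + qr + pr.
pq = 9*(-7) = -63
qr = (-7)*3 = -21
pr = 9*3 = 27
pq + qr + pr = -63 + (-21) + 27 = -57
Step 2: Take absolute value.
det(P(9,-7,3)) = |-57| = 57

57


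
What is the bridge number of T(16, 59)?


The bridge number of T(p,q) is min(p,q).
min(16, 59) = 16

16


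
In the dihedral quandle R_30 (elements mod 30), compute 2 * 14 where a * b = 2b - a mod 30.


2 * 14 = 2*14 - 2 mod 30
= 28 - 2 mod 30
= 26 mod 30 = 26

26


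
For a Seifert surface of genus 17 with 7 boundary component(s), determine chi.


chi = 2 - 2g - b
= 2 - 2*17 - 7
= 2 - 34 - 7 = -39

-39


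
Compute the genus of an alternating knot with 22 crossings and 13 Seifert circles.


For alternating knots, g = (c - s + 1)/2.
= (22 - 13 + 1)/2
= 10/2 = 5

5


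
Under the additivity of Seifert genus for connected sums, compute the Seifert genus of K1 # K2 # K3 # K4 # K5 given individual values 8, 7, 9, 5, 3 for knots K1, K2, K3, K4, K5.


The Seifert genus is additive under connected sum.
Seifert genus(K1 # K2 # K3 # K4 # K5) = (8) + (7) + (9) + (5) + (3)
= 32

32


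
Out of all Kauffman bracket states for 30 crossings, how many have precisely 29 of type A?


We choose which 29 of 30 crossings get A-smoothings.
C(30, 29) = 30! / (29! * 1!)
= 30

30


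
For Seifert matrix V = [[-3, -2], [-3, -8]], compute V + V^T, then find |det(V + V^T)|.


Step 1: Form V + V^T where V = [[-3, -2], [-3, -8]]
  V^T = [[-3, -3], [-2, -8]]
  V + V^T = [[-6, -5], [-5, -16]]
Step 2: det(V + V^T) = (-6)*(-16) - (-5)*(-5)
  = 96 - 25 = 71
Step 3: Knot determinant = |det(V + V^T)| = |71| = 71

71


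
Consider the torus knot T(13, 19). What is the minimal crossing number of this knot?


For a torus knot T(p, q) with gcd(p,q)=1,
the crossing number is min(p*(q-1), q*(p-1)).
p*(q-1) = 13*18 = 234
q*(p-1) = 19*12 = 228
min(234, 228) = 228

228


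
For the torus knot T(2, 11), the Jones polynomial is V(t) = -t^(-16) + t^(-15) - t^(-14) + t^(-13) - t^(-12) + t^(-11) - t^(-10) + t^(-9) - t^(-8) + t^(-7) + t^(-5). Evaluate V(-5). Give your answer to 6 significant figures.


Substituting t = -5 into V(t) = -t^(-16) + t^(-15) - t^(-14) + t^(-13) - t^(-12) + t^(-11) - t^(-10) + t^(-9) - t^(-8) + t^(-7) + t^(-5):
  (-)t^(-16) = -6.5536e-12
  (+)t^(-15) = -3.2768e-11
  (-)t^(-14) = -1.6384e-10
  (+)t^(-13) = -8.192e-10
  (-)t^(-12) = -4.096e-09
  (+)t^(-11) = -2.048e-08
  (-)t^(-10) = -1.024e-07
  (+)t^(-9) = -5.12e-07
  (-)t^(-8) = -2.56e-06
  (+)t^(-7) = -1.28e-05
  (+)t^(-5) = -0.00032
Sum = (-6.5536e-12) + (-3.2768e-11) + (-1.6384e-10) + (-8.192e-10) + (-4.096e-09) + (-2.048e-08) + (-1.024e-07) + (-5.12e-07) + (-2.56e-06) + (-1.28e-05) + (-0.00032)
= -0.0003359999984
Rounded to 6 significant figures: -0.000336

-0.000336


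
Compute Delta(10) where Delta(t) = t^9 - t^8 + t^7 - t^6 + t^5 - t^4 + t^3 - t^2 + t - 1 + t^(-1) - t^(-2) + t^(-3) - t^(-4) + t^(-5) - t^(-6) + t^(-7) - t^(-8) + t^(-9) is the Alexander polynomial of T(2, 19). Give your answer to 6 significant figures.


Substituting t = 10 into Delta(t) = t^9 - t^8 + t^7 - t^6 + t^5 - t^4 + t^3 - t^2 + t - 1 + t^(-1) - t^(-2) + t^(-3) - t^(-4) + t^(-5) - t^(-6) + t^(-7) - t^(-8) + t^(-9):
Term values: (1000000000) + (-100000000) + (10000000) + (-1000000) + (100000) + (-10000) + (1000) + (-100) + (10) + (-1) + (0.1) + (-0.01) + (0.001) + (-0.0001) + (1e-05) + (-1e-06) + (1e-07) + (-1e-08) + (1e-09)
Sum = 909090909.1
Rounded to 6 significant figures: 9.09091e+08

9.09091e+08


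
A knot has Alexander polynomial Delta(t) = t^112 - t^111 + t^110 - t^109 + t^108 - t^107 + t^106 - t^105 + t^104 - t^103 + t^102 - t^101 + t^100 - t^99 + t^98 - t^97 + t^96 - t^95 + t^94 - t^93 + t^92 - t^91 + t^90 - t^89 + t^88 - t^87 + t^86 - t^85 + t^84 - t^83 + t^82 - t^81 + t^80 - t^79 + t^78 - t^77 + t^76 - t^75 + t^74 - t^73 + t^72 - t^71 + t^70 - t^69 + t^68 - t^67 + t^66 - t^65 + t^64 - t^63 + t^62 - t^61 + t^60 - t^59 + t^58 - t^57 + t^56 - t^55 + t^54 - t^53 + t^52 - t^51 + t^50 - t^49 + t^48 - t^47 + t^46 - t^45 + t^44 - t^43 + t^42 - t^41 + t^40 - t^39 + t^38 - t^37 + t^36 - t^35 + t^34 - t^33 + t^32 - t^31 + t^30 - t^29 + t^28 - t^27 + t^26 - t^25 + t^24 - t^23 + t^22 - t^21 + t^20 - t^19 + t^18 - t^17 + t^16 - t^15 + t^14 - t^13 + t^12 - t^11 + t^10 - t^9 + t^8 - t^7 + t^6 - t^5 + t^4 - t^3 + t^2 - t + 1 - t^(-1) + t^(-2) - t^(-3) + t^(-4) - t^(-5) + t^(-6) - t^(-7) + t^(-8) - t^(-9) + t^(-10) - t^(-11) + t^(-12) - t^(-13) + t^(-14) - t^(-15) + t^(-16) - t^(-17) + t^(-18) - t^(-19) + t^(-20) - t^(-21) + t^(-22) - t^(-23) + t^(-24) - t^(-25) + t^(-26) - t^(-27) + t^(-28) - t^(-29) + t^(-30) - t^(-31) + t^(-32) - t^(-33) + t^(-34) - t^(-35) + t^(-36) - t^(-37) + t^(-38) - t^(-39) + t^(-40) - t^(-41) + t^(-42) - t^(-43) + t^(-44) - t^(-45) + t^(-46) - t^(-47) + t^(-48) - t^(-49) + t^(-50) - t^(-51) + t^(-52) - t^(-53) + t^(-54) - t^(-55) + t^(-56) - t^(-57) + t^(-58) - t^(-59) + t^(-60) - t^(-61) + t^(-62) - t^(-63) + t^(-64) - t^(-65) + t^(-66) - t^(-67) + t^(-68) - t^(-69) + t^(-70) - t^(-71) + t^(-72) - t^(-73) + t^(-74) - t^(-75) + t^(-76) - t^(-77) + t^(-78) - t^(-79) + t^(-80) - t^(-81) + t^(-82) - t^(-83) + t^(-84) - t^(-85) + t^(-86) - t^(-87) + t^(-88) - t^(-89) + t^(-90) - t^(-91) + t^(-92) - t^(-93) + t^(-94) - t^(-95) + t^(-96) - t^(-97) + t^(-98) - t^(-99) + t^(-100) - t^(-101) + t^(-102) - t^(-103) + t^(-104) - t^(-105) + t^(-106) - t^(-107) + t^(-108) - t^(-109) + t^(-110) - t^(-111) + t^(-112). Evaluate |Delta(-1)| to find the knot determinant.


Step 1: The polynomial has 225 terms with alternating signs, exponents from 112 down to -112.
Step 2: Substitute t = -1. The i-th term has coefficient (-1)^i and exponent (m-i),
  so its value is (-1)^i * (-1)^(m-i) = (-1)^m = 1 for every i.
Step 3: All 225 terms equal 1, so Delta(-1) = 225 * (1) = 225
Step 4: |Delta(-1)| = 225

225


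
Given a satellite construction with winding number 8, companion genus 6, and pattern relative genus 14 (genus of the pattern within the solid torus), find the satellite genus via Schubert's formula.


Schubert: g(satellite) = g_rel(pattern) + |winding| * g(companion),
where g_rel(pattern) is the genus of the pattern relative to the solid torus.
= 14 + 8 * 6
= 14 + 48 = 62

62


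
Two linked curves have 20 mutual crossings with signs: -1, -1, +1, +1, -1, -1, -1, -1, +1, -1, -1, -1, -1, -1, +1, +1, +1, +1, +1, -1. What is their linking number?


Step 1: Count positive crossings: 8
Step 2: Count negative crossings: 12
Step 3: Sum of signs = 8 - 12 = -4
Step 4: Linking number = sum/2 = -4/2 = -2

-2


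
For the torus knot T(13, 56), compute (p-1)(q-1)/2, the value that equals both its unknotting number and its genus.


For a torus knot T(p,q), both the unknotting number and genus equal (p-1)(q-1)/2.
= (13-1)(56-1)/2
= 12*55/2
= 660/2 = 330

330


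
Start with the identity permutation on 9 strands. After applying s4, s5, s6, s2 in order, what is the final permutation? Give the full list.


Starting with identity [1, 2, 3, 4, 5, 6, 7, 8, 9].
Apply generators in sequence:
  After s4: [1, 2, 3, 5, 4, 6, 7, 8, 9]
  After s5: [1, 2, 3, 5, 6, 4, 7, 8, 9]
  After s6: [1, 2, 3, 5, 6, 7, 4, 8, 9]
  After s2: [1, 3, 2, 5, 6, 7, 4, 8, 9]
Final permutation: [1, 3, 2, 5, 6, 7, 4, 8, 9]

[1, 3, 2, 5, 6, 7, 4, 8, 9]


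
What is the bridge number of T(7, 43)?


The bridge number of T(p,q) is min(p,q).
min(7, 43) = 7

7


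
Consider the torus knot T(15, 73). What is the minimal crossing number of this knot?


For a torus knot T(p, q) with gcd(p,q)=1,
the crossing number is min(p*(q-1), q*(p-1)).
p*(q-1) = 15*72 = 1080
q*(p-1) = 73*14 = 1022
min(1080, 1022) = 1022

1022
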